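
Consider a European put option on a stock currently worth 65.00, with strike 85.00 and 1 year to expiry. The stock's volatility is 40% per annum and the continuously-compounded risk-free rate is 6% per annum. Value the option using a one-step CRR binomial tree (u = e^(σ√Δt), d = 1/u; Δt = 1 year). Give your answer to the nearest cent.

CRR parameters: u = e^(σ√Δt) = e^(0.4·√1) = 1.4918, d = 1/u = 0.6703
Per-period rate: rΔt = 0.06·1 = 0.06, so R = e^0.06 = 1.0618
Risk-neutral probability p = (e^0.06 − 0.6703)/(1.4918 − 0.6703) = 0.3915/0.8215 = 0.4766
Terminal stock prices: S_u = 96.97, S_d = 43.57
Terminal payoffs (K − S): max(-11.97, 0) = 0, max(41.43, 0) = 41.43
Node 0 (S = 65): V_0 = e^(−0.06)·[0.4766·0.0000 + 0.5234·41.4292] = 20.4219

20.42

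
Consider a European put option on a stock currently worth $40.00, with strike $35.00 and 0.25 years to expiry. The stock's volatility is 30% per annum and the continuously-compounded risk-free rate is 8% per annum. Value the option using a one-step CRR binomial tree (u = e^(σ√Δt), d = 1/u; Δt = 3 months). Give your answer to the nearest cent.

$0.26

CRR parameters: u = e^(σ√Δt) = e^(0.3·√0.25) = 1.1618, d = 1/u = 0.8607
Per-period rate: rΔt = 0.08·0.25 = 0.02, so R = e^0.02 = 1.0202
Risk-neutral probability p = (e^0.02 − 0.8607)/(1.1618 − 0.8607) = 0.1595/0.3011 = 0.5297
Terminal stock prices: S_u = 46.47, S_d = 34.43
Terminal payoffs (K − S): max(-11.47, 0) = 0, max(0.5717, 0) = 0.5717
Node 0 (S = 40): V_0 = e^(−0.02)·[0.5297·0.0000 + 0.4703·0.5717] = 0.2636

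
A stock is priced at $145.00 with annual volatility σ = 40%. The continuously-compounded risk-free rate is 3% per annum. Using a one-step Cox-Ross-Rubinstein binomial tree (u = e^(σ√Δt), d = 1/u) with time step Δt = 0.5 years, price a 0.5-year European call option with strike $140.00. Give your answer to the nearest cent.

CRR parameters: u = e^(σ√Δt) = e^(0.4·√0.5) = 1.3269, d = 1/u = 0.7536
Per-period rate: rΔt = 0.03·0.5 = 0.015, so R = e^0.015 = 1.0151
Risk-neutral probability p = (e^0.015 − 0.7536)/(1.3269 − 0.7536) = 0.2615/0.5733 = 0.4561
Terminal stock prices: S_u = 192.4, S_d = 109.3
Terminal payoffs (S − K): max(52.4, 0) = 52.4, max(-30.72, 0) = 0
Node 0 (S = 145): V_0 = e^(−0.015)·[0.4561·52.4000 + 0.5439·0.0000] = 23.5449

$23.54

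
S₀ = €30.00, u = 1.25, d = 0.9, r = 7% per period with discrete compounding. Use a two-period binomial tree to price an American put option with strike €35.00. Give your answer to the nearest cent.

Risk-neutral probability p = (1 + 0.07 − 0.9)/(1.25 − 0.9) = 0.1700/0.3500 = 0.4857
Terminal stock prices: S_uu = 46.88, S_ud = 33.75, S_dd = 24.3
Terminal payoffs (K − S): max(-11.88, 0) = 0, max(1.25, 0) = 1.25, max(10.7, 0) = 10.7
Node u (S = 37.5): continuation = 1/1.07·[0.4857·0.0000 + 0.5143·1.2500] = 0.6008; exercise value = 0.0000 ≤ continuation, so V_u = 0.6008
Node d (S = 27): continuation = 1/1.07·[0.4857·1.2500 + 0.5143·10.7000] = 5.7103; exercise value = 8.0000 > continuation, so V_d = 8.0000 (exercise)
Node 0 (S = 30): continuation = 1/1.07·[0.4857·0.6008 + 0.5143·8.0000] = 4.1179; exercise value = 5.0000 > continuation, so V_0 = 5.0000 (exercise)

€5.00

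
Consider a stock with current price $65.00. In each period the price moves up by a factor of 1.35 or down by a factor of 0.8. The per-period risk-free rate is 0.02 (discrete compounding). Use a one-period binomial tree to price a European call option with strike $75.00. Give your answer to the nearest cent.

Risk-neutral probability p = (1 + 0.02 − 0.8)/(1.35 − 0.8) = 0.2200/0.5500 = 0.4000
Terminal stock prices: S_u = 87.75, S_d = 52
Terminal payoffs (S − K): max(12.75, 0) = 12.75, max(-23, 0) = 0
Node 0 (S = 65): V_0 = 1/1.02·[0.4000·12.7500 + 0.6000·0.0000] = 5.0000

$5.00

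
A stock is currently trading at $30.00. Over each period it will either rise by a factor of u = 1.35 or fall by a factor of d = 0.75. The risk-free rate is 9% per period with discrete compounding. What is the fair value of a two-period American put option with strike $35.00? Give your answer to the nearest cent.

Risk-neutral probability p = (1 + 0.09 − 0.75)/(1.35 − 0.75) = 0.3400/0.6000 = 0.5667
Terminal stock prices: S_uu = 54.68, S_ud = 30.38, S_dd = 16.88
Terminal payoffs (K − S): max(-19.68, 0) = 0, max(4.625, 0) = 4.625, max(18.12, 0) = 18.12
Node u (S = 40.5): continuation = 1/1.09·[0.5667·0.0000 + 0.4333·4.6250] = 1.8387; exercise value = 0.0000 ≤ continuation, so V_u = 1.8387
Node d (S = 22.5): continuation = 1/1.09·[0.5667·4.6250 + 0.4333·18.1250] = 9.6101; exercise value = 12.5000 > continuation, so V_d = 12.5000 (exercise)
Node 0 (S = 30): continuation = 1/1.09·[0.5667·1.8387 + 0.4333·12.5000] = 5.9253; exercise value = 5.0000 ≤ continuation, so V_0 = 5.9253

$5.93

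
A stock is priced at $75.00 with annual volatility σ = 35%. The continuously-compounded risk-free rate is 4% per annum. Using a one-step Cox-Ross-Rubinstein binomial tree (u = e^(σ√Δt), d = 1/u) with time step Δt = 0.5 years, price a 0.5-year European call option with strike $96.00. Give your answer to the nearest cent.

$0.03

CRR parameters: u = e^(σ√Δt) = e^(0.35·√0.5) = 1.2808, d = 1/u = 0.7808
Per-period rate: rΔt = 0.04·0.5 = 0.02, so R = e^0.02 = 1.0202
Risk-neutral probability p = (e^0.02 − 0.7808)/(1.2808 − 0.7808) = 0.2394/0.5000 = 0.4788
Terminal stock prices: S_u = 96.06, S_d = 58.56
Terminal payoffs (S − K): max(0.06024, 0) = 0.06024, max(-37.44, 0) = 0
Node 0 (S = 75): V_0 = e^(−0.02)·[0.4788·0.0602 + 0.5212·0.0000] = 0.0283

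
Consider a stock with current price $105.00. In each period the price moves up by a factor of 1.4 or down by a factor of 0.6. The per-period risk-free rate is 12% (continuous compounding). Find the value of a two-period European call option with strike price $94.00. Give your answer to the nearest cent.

$38.24

Risk-neutral probability p = (e^0.12 − 0.6)/(1.4 − 0.6) = 0.5275/0.8000 = 0.6594
Terminal stock prices: S_uu = 205.8, S_ud = 88.2, S_dd = 37.8
Terminal payoffs (S − K): max(111.8, 0) = 111.8, max(-5.8, 0) = 0, max(-56.2, 0) = 0
Node u (S = 147): V_u = e^(−0.12)·[0.6594·111.8000 + 0.3406·0.0000] = 65.3817
Node d (S = 63): V_d = e^(−0.12)·[0.6594·0.0000 + 0.3406·0.0000] = 0.0000
Node 0 (S = 105): V_0 = e^(−0.12)·[0.6594·65.3817 + 0.3406·0.0000] = 38.2359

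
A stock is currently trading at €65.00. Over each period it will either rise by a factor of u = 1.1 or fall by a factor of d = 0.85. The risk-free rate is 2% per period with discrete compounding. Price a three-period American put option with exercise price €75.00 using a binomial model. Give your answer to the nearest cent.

Risk-neutral probability p = (1 + 0.02 − 0.85)/(1.1 − 0.85) = 0.1700/0.2500 = 0.6800
Terminal stock prices: S_uuu = 86.52, S_uud = 66.85, S_udd = 51.66, S_ddd = 39.92
Terminal payoffs (K − S): max(-11.52, 0) = 0, max(8.147, 0) = 8.147, max(23.34, 0) = 23.34, max(35.08, 0) = 35.08
Node uu (S = 78.65): continuation = 1/1.02·[0.6800·0.0000 + 0.3200·8.1475] = 2.5561; exercise value = 0.0000 ≤ continuation, so V_uu = 2.5561
Node ud (S = 60.77): continuation = 1/1.02·[0.6800·8.1475 + 0.3200·23.3413] = 12.7544; exercise value = 14.2250 > continuation, so V_ud = 14.2250 (exercise)
Node dd (S = 46.96): continuation = 1/1.02·[0.6800·23.3413 + 0.3200·35.0819] = 26.5669; exercise value = 28.0375 > continuation, so V_dd = 28.0375 (exercise)
Node u (S = 71.5): continuation = 1/1.02·[0.6800·2.5561 + 0.3200·14.2250] = 6.1668; exercise value = 3.5000 ≤ continuation, so V_u = 6.1668
Node d (S = 55.25): continuation = 1/1.02·[0.6800·14.2250 + 0.3200·28.0375] = 18.2794; exercise value = 19.7500 > continuation, so V_d = 19.7500 (exercise)
Node 0 (S = 65): continuation = 1/1.02·[0.6800·6.1668 + 0.3200·19.7500] = 10.3073; exercise value = 10.0000 ≤ continuation, so V_0 = 10.3073

€10.31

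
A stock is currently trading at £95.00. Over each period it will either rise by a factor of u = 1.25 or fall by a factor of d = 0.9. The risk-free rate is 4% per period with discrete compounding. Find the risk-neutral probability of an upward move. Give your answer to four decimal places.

p = 0.4000

Risk-neutral probability p = (1 + 0.04 − 0.9)/(1.25 − 0.9) = 0.1400/0.3500 = 0.4000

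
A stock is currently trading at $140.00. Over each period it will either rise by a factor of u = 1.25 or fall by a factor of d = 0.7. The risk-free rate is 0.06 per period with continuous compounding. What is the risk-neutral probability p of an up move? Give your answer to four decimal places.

Risk-neutral probability p = (e^0.06 − 0.7)/(1.25 − 0.7) = 0.3618/0.5500 = 0.6579

p = 0.6579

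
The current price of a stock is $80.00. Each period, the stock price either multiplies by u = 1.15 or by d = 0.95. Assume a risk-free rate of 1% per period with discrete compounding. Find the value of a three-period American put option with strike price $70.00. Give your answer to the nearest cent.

$0.47

Risk-neutral probability p = (1 + 0.01 − 0.95)/(1.15 − 0.95) = 0.0600/0.2000 = 0.3000
Terminal stock prices: S_uuu = 121.7, S_uud = 100.5, S_udd = 83.03, S_ddd = 68.59
Terminal payoffs (K − S): max(-51.67, 0) = 0, max(-30.51, 0) = 0, max(-13.03, 0) = 0, max(1.41, 0) = 1.41
Node uu (S = 105.8): continuation = 1/1.01·[0.3000·0.0000 + 0.7000·0.0000] = 0.0000; exercise value = 0.0000 ≤ continuation, so V_uu = 0.0000
Node ud (S = 87.4): continuation = 1/1.01·[0.3000·0.0000 + 0.7000·0.0000] = 0.0000; exercise value = 0.0000 ≤ continuation, so V_ud = 0.0000
Node dd (S = 72.2): continuation = 1/1.01·[0.3000·0.0000 + 0.7000·1.4100] = 0.9772; exercise value = 0.0000 ≤ continuation, so V_dd = 0.9772
Node u (S = 92): continuation = 1/1.01·[0.3000·0.0000 + 0.7000·0.0000] = 0.0000; exercise value = 0.0000 ≤ continuation, so V_u = 0.0000
Node d (S = 76): continuation = 1/1.01·[0.3000·0.0000 + 0.7000·0.9772] = 0.6773; exercise value = 0.0000 ≤ continuation, so V_d = 0.6773
Node 0 (S = 80): continuation = 1/1.01·[0.3000·0.0000 + 0.7000·0.6773] = 0.4694; exercise value = 0.0000 ≤ continuation, so V_0 = 0.4694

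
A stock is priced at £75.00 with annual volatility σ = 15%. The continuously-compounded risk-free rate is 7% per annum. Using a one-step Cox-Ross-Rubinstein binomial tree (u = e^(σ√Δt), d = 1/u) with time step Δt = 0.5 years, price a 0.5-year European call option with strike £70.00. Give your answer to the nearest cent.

CRR parameters: u = e^(σ√Δt) = e^(0.15·√0.5) = 1.1119, d = 1/u = 0.8994
Per-period rate: rΔt = 0.07·0.5 = 0.035, so R = e^0.035 = 1.0356
Risk-neutral probability p = (e^0.035 − 0.8994)/(1.1119 − 0.8994) = 0.1363/0.2125 = 0.6411
Terminal stock prices: S_u = 83.39, S_d = 67.45
Terminal payoffs (S − K): max(13.39, 0) = 13.39, max(-2.548, 0) = 0
Node 0 (S = 75): V_0 = e^(−0.035)·[0.6411·13.3921 + 0.3589·0.0000] = 8.2905

£8.29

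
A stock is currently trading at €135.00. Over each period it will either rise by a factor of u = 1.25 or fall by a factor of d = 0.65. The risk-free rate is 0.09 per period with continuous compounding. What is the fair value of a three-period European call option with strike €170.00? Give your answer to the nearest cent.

Risk-neutral probability p = (e^0.09 − 0.65)/(1.25 − 0.65) = 0.4442/0.6000 = 0.7403
Terminal stock prices: S_uuu = 263.7, S_uud = 137.1, S_udd = 71.3, S_ddd = 37.07
Terminal payoffs (S − K): max(93.67, 0) = 93.67, max(-32.89, 0) = 0, max(-98.7, 0) = 0, max(-132.9, 0) = 0
Node uu (S = 210.9): V_uu = e^(−0.09)·[0.7403·93.6719 + 0.2597·0.0000] = 63.3760
Node ud (S = 109.7): V_ud = e^(−0.09)·[0.7403·0.0000 + 0.2597·0.0000] = 0.0000
Node dd (S = 57.04): V_dd = e^(−0.09)·[0.7403·0.0000 + 0.2597·0.0000] = 0.0000
Node u (S = 168.8): V_u = e^(−0.09)·[0.7403·63.3760 + 0.2597·0.0000] = 42.8786
Node d (S = 87.75): V_d = e^(−0.09)·[0.7403·0.0000 + 0.2597·0.0000] = 0.0000
Node 0 (S = 135): V_0 = e^(−0.09)·[0.7403·42.8786 + 0.2597·0.0000] = 29.0106

€29.01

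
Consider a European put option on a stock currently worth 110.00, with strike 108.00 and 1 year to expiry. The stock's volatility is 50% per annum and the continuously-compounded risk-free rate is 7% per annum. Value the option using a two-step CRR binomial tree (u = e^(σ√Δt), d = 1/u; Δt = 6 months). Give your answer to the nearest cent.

CRR parameters: u = e^(σ√Δt) = e^(0.5·√0.5) = 1.4241, d = 1/u = 0.7022
Per-period rate: rΔt = 0.07·0.5 = 0.035, so R = e^0.035 = 1.0356
Risk-neutral probability p = (e^0.035 − 0.7022)/(1.4241 − 0.7022) = 0.3334/0.7219 = 0.4619
Terminal stock prices: S_uu = 223.1, S_ud = 110, S_dd = 54.24
Terminal payoffs (K − S): max(-115.1, 0) = 0, max(-2, 0) = 0, max(53.76, 0) = 53.76
Node u (S = 156.7): V_u = e^(−0.035)·[0.4619·0.0000 + 0.5381·0.0000] = 0.0000
Node d (S = 77.24): V_d = e^(−0.035)·[0.4619·0.0000 + 0.5381·53.7624] = 27.9366
Node 0 (S = 110): V_0 = e^(−0.035)·[0.4619·0.0000 + 0.5381·27.9366] = 14.5167

14.52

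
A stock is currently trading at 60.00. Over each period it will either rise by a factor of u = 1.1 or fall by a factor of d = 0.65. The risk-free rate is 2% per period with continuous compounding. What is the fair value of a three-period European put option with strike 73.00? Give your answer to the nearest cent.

12.35

Risk-neutral probability p = (e^0.02 − 0.65)/(1.1 − 0.65) = 0.3702/0.4500 = 0.8227
Terminal stock prices: S_uuu = 79.86, S_uud = 47.19, S_udd = 27.89, S_ddd = 16.48
Terminal payoffs (K − S): max(-6.86, 0) = 0, max(25.81, 0) = 25.81, max(45.11, 0) = 45.11, max(56.52, 0) = 56.52
Node uu (S = 72.6): V_uu = e^(−0.02)·[0.8227·0.0000 + 0.1773·25.8100] = 4.4863
Node ud (S = 42.9): V_ud = e^(−0.02)·[0.8227·25.8100 + 0.1773·45.1150] = 28.6545
Node dd (S = 25.35): V_dd = e^(−0.02)·[0.8227·45.1150 + 0.1773·56.5225] = 46.2045
Node u (S = 66): V_u = e^(−0.02)·[0.8227·4.4863 + 0.1773·28.6545] = 8.5983
Node d (S = 39): V_d = e^(−0.02)·[0.8227·28.6545 + 0.1773·46.2045] = 31.1376
Node 0 (S = 60): V_0 = e^(−0.02)·[0.8227·8.5983 + 0.1773·31.1376] = 12.3458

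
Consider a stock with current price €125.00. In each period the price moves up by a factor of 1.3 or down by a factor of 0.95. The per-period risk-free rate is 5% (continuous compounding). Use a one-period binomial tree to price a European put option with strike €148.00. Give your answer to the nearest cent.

€19.77

Risk-neutral probability p = (e^0.05 − 0.95)/(1.3 − 0.95) = 0.1013/0.3500 = 0.2893
Terminal stock prices: S_u = 162.5, S_d = 118.8
Terminal payoffs (K − S): max(-14.5, 0) = 0, max(29.25, 0) = 29.25
Node 0 (S = 125): V_0 = e^(−0.05)·[0.2893·0.0000 + 0.7107·29.2500] = 19.7729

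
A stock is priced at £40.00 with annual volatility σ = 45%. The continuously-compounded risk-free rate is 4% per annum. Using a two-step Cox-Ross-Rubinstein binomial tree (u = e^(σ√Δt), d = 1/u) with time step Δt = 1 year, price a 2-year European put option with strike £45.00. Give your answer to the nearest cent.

£10.79

CRR parameters: u = e^(σ√Δt) = e^(0.45·√1) = 1.5683, d = 1/u = 0.6376
Per-period rate: rΔt = 0.04·1 = 0.04, so R = e^0.04 = 1.0408
Risk-neutral probability p = (e^0.04 − 0.6376)/(1.5683 − 0.6376) = 0.4032/0.9307 = 0.4332
Terminal stock prices: S_uu = 98.38, S_ud = 40, S_dd = 16.26
Terminal payoffs (K − S): max(-53.38, 0) = 0, max(5, 0) = 5, max(28.74, 0) = 28.74
Node u (S = 62.73): V_u = e^(−0.04)·[0.4332·0.0000 + 0.5668·5.0000] = 2.7228
Node d (S = 25.51): V_d = e^(−0.04)·[0.4332·5.0000 + 0.5668·28.7372] = 17.7304
Node 0 (S = 40): V_0 = e^(−0.04)·[0.4332·2.7228 + 0.5668·17.7304] = 10.7887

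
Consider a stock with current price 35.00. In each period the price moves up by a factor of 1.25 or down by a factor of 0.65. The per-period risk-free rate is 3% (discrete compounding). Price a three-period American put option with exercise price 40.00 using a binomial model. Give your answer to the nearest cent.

9.27

Risk-neutral probability p = (1 + 0.03 − 0.65)/(1.25 − 0.65) = 0.3800/0.6000 = 0.6333
Terminal stock prices: S_uuu = 68.36, S_uud = 35.55, S_udd = 18.48, S_ddd = 9.612
Terminal payoffs (K − S): max(-28.36, 0) = 0, max(4.453, 0) = 4.453, max(21.52, 0) = 21.52, max(30.39, 0) = 30.39
Node uu (S = 54.69): continuation = 1/1.03·[0.6333·0.0000 + 0.3667·4.4531] = 1.5853; exercise value = 0.0000 ≤ continuation, so V_uu = 1.5853
Node ud (S = 28.44): continuation = 1/1.03·[0.6333·4.4531 + 0.3667·21.5156] = 10.3975; exercise value = 11.5625 > continuation, so V_ud = 11.5625 (exercise)
Node dd (S = 14.79): continuation = 1/1.03·[0.6333·21.5156 + 0.3667·30.3881] = 24.0475; exercise value = 25.2125 > continuation, so V_dd = 25.2125 (exercise)
Node u (S = 43.75): continuation = 1/1.03·[0.6333·1.5853 + 0.3667·11.5625] = 5.0909; exercise value = 0.0000 ≤ continuation, so V_u = 5.0909
Node d (S = 22.75): continuation = 1/1.03·[0.6333·11.5625 + 0.3667·25.2125] = 16.0850; exercise value = 17.2500 > continuation, so V_d = 17.2500 (exercise)
Node 0 (S = 35): continuation = 1/1.03·[0.6333·5.0909 + 0.3667·17.2500] = 9.2711; exercise value = 5.0000 ≤ continuation, so V_0 = 9.2711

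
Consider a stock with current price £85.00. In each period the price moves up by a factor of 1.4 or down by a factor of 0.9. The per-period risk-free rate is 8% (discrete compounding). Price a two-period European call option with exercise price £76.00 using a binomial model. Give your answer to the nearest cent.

Risk-neutral probability p = (1 + 0.08 − 0.9)/(1.4 − 0.9) = 0.1800/0.5000 = 0.3600
Terminal stock prices: S_uu = 166.6, S_ud = 107.1, S_dd = 68.85
Terminal payoffs (S − K): max(90.6, 0) = 90.6, max(31.1, 0) = 31.1, max(-7.15, 0) = 0
Node u (S = 119): V_u = 1/1.08·[0.3600·90.6000 + 0.6400·31.1000] = 48.6296
Node d (S = 76.5): V_d = 1/1.08·[0.3600·31.1000 + 0.6400·0.0000] = 10.3667
Node 0 (S = 85): V_0 = 1/1.08·[0.3600·48.6296 + 0.6400·10.3667] = 22.3531

£22.35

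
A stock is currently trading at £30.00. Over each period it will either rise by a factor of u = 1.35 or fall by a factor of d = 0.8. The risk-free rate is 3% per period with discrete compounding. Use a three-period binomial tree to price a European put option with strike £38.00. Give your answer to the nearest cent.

£8.78

Risk-neutral probability p = (1 + 0.03 − 0.8)/(1.35 − 0.8) = 0.2300/0.5500 = 0.4182
Terminal stock prices: S_uuu = 73.81, S_uud = 43.74, S_udd = 25.92, S_ddd = 15.36
Terminal payoffs (K − S): max(-35.81, 0) = 0, max(-5.74, 0) = 0, max(12.08, 0) = 12.08, max(22.64, 0) = 22.64
Node uu (S = 54.68): V_uu = 1/1.03·[0.4182·0.0000 + 0.5818·0.0000] = 0.0000
Node ud (S = 32.4): V_ud = 1/1.03·[0.4182·0.0000 + 0.5818·12.0800] = 6.8237
Node dd (S = 19.2): V_dd = 1/1.03·[0.4182·12.0800 + 0.5818·22.6400] = 17.6932
Node u (S = 40.5): V_u = 1/1.03·[0.4182·0.0000 + 0.5818·6.8237] = 3.8545
Node d (S = 24): V_d = 1/1.03·[0.4182·6.8237 + 0.5818·17.6932] = 12.7648
Node 0 (S = 30): V_0 = 1/1.03·[0.4182·3.8545 + 0.5818·12.7648] = 8.7754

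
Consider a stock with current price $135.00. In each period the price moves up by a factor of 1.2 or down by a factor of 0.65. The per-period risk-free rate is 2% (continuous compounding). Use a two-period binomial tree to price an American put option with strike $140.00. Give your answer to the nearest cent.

$24.08

Risk-neutral probability p = (e^0.02 − 0.65)/(1.2 − 0.65) = 0.3702/0.5500 = 0.6731
Terminal stock prices: S_uu = 194.4, S_ud = 105.3, S_dd = 57.04
Terminal payoffs (K − S): max(-54.4, 0) = 0, max(34.7, 0) = 34.7, max(82.96, 0) = 82.96
Node u (S = 162): continuation = e^(−0.02)·[0.6731·0.0000 + 0.3269·34.7000] = 11.1190; exercise value = 0.0000 ≤ continuation, so V_u = 11.1190
Node d (S = 87.75): continuation = e^(−0.02)·[0.6731·34.7000 + 0.3269·82.9625] = 49.4778; exercise value = 52.2500 > continuation, so V_d = 52.2500 (exercise)
Node 0 (S = 135): continuation = e^(−0.02)·[0.6731·11.1190 + 0.3269·52.2500] = 24.0786; exercise value = 5.0000 ≤ continuation, so V_0 = 24.0786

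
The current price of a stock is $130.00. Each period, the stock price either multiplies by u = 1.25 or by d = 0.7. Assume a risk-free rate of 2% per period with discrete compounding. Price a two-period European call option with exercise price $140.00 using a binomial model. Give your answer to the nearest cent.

$20.54

Risk-neutral probability p = (1 + 0.02 − 0.7)/(1.25 − 0.7) = 0.3200/0.5500 = 0.5818
Terminal stock prices: S_uu = 203.1, S_ud = 113.7, S_dd = 63.7
Terminal payoffs (S − K): max(63.12, 0) = 63.12, max(-26.25, 0) = 0, max(-76.3, 0) = 0
Node u (S = 162.5): V_u = 1/1.02·[0.5818·63.1250 + 0.4182·0.0000] = 36.0071
Node d (S = 91): V_d = 1/1.02·[0.5818·0.0000 + 0.4182·0.0000] = 0.0000
Node 0 (S = 130): V_0 = 1/1.02·[0.5818·36.0071 + 0.4182·0.0000] = 20.5388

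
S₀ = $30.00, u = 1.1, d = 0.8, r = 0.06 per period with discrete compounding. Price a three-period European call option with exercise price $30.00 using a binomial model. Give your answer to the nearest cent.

$5.43

Risk-neutral probability p = (1 + 0.06 − 0.8)/(1.1 − 0.8) = 0.2600/0.3000 = 0.8667
Terminal stock prices: S_uuu = 39.93, S_uud = 29.04, S_udd = 21.12, S_ddd = 15.36
Terminal payoffs (S − K): max(9.93, 0) = 9.93, max(-0.96, 0) = 0, max(-8.88, 0) = 0, max(-14.64, 0) = 0
Node uu (S = 36.3): V_uu = 1/1.06·[0.8667·9.9300 + 0.1333·0.0000] = 8.1189
Node ud (S = 26.4): V_ud = 1/1.06·[0.8667·0.0000 + 0.1333·0.0000] = 0.0000
Node dd (S = 19.2): V_dd = 1/1.06·[0.8667·0.0000 + 0.1333·0.0000] = 0.0000
Node u (S = 33): V_u = 1/1.06·[0.8667·8.1189 + 0.1333·0.0000] = 6.6381
Node d (S = 24): V_d = 1/1.06·[0.8667·0.0000 + 0.1333·0.0000] = 0.0000
Node 0 (S = 30): V_0 = 1/1.06·[0.8667·6.6381 + 0.1333·0.0000] = 5.4274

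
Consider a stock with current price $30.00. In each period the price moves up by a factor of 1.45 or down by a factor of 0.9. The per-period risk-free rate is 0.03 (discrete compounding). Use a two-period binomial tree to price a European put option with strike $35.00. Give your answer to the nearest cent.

$5.88

Risk-neutral probability p = (1 + 0.03 − 0.9)/(1.45 − 0.9) = 0.1300/0.5500 = 0.2364
Terminal stock prices: S_uu = 63.08, S_ud = 39.15, S_dd = 24.3
Terminal payoffs (K − S): max(-28.08, 0) = 0, max(-4.15, 0) = 0, max(10.7, 0) = 10.7
Node u (S = 43.5): V_u = 1/1.03·[0.2364·0.0000 + 0.7636·0.0000] = 0.0000
Node d (S = 27): V_d = 1/1.03·[0.2364·0.0000 + 0.7636·10.7000] = 7.9329
Node 0 (S = 30): V_0 = 1/1.03·[0.2364·0.0000 + 0.7636·7.9329] = 5.8814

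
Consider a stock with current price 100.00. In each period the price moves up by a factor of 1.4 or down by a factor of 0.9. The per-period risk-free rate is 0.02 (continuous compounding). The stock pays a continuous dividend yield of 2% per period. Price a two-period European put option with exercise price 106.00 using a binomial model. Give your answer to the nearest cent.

15.37

Per-period risk-free factor R = e^0.02 = 1.0202; dividend-adjusted growth = e^(0.02−0.02) = 1.0000.
Risk-neutral probability p = (1.0000 − 0.9)/(1.4 − 0.9) = 0.1000/0.5000 = 0.2000
Terminal stock prices: S_uu = 196, S_ud = 126, S_dd = 81
Terminal payoffs (K − S): max(-90, 0) = 0, max(-20, 0) = 0, max(25, 0) = 25
Node u (S = 140): V_u = e^(−0.02)·[0.2000·0.0000 + 0.8000·0.0000] = 0.0000
Node d (S = 90): V_d = e^(−0.02)·[0.2000·0.0000 + 0.8000·25.0000] = 19.6040
Node 0 (S = 100): V_0 = e^(−0.02)·[0.2000·0.0000 + 0.8000·19.6040] = 15.3726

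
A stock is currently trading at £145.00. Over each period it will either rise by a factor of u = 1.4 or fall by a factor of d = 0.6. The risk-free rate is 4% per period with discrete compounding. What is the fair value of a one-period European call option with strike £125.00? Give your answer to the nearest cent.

Risk-neutral probability p = (1 + 0.04 − 0.6)/(1.4 − 0.6) = 0.4400/0.8000 = 0.5500
Terminal stock prices: S_u = 203, S_d = 87
Terminal payoffs (S − K): max(78, 0) = 78, max(-38, 0) = 0
Node 0 (S = 145): V_0 = 1/1.04·[0.5500·78.0000 + 0.4500·0.0000] = 41.2500

£41.25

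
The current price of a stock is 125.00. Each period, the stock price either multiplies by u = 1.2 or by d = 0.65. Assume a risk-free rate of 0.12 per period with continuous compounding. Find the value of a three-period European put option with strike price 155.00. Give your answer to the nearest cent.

Risk-neutral probability p = (e^0.12 − 0.65)/(1.2 − 0.65) = 0.4775/0.5500 = 0.8682
Terminal stock prices: S_uuu = 216, S_uud = 117, S_udd = 63.38, S_ddd = 34.33
Terminal payoffs (K − S): max(-61, 0) = 0, max(38, 0) = 38, max(91.62, 0) = 91.62, max(120.7, 0) = 120.7
Node uu (S = 180): V_uu = e^(−0.12)·[0.8682·0.0000 + 0.1318·38.0000] = 4.4429
Node ud (S = 97.5): V_ud = e^(−0.12)·[0.8682·38.0000 + 0.1318·91.6250] = 39.9727
Node dd (S = 52.81): V_dd = e^(−0.12)·[0.8682·91.6250 + 0.1318·120.6719] = 84.6602
Node u (S = 150): V_u = e^(−0.12)·[0.8682·4.4429 + 0.1318·39.9727] = 8.0945
Node d (S = 81.25): V_d = e^(−0.12)·[0.8682·39.9727 + 0.1318·84.6602] = 40.6773
Node 0 (S = 125): V_0 = e^(−0.12)·[0.8682·8.0945 + 0.1318·40.6773] = 10.9887

10.99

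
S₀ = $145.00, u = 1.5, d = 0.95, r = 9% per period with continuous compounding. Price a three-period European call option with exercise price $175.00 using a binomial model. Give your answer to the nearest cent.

$26.95

Risk-neutral probability p = (e^0.09 − 0.95)/(1.5 − 0.95) = 0.1442/0.5500 = 0.2621
Terminal stock prices: S_uuu = 489.4, S_uud = 309.9, S_udd = 196.3, S_ddd = 124.3
Terminal payoffs (S − K): max(314.4, 0) = 314.4, max(134.9, 0) = 134.9, max(21.29, 0) = 21.29, max(-50.68, 0) = 0
Node uu (S = 326.2): V_uu = e^(−0.09)·[0.2621·314.3750 + 0.7379·134.9375] = 166.3120
Node ud (S = 206.6): V_ud = e^(−0.09)·[0.2621·134.9375 + 0.7379·21.2937] = 46.6870
Node dd (S = 130.9): V_dd = e^(−0.09)·[0.2621·21.2937 + 0.7379·0.0000] = 5.1014
Node u (S = 217.5): V_u = e^(−0.09)·[0.2621·166.3120 + 0.7379·46.6870] = 71.3277
Node d (S = 137.8): V_d = e^(−0.09)·[0.2621·46.6870 + 0.7379·5.1014] = 14.6252
Node 0 (S = 145): V_0 = e^(−0.09)·[0.2621·71.3277 + 0.7379·14.6252] = 26.9508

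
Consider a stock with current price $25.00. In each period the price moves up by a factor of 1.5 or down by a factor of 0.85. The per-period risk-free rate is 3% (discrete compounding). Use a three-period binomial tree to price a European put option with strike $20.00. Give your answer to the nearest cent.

Risk-neutral probability p = (1 + 0.03 − 0.85)/(1.5 − 0.85) = 0.1800/0.6500 = 0.2769
Terminal stock prices: S_uuu = 84.38, S_uud = 47.81, S_udd = 27.09, S_ddd = 15.35
Terminal payoffs (K − S): max(-64.38, 0) = 0, max(-27.81, 0) = 0, max(-7.094, 0) = 0, max(4.647, 0) = 4.647
Node uu (S = 56.25): V_uu = 1/1.03·[0.2769·0.0000 + 0.7231·0.0000] = 0.0000
Node ud (S = 31.88): V_ud = 1/1.03·[0.2769·0.0000 + 0.7231·0.0000] = 0.0000
Node dd (S = 18.06): V_dd = 1/1.03·[0.2769·0.0000 + 0.7231·4.6469] = 3.2622
Node u (S = 37.5): V_u = 1/1.03·[0.2769·0.0000 + 0.7231·0.0000] = 0.0000
Node d (S = 21.25): V_d = 1/1.03·[0.2769·0.0000 + 0.7231·3.2622] = 2.2901
Node 0 (S = 25): V_0 = 1/1.03·[0.2769·0.0000 + 0.7231·2.2901] = 1.6077

$1.61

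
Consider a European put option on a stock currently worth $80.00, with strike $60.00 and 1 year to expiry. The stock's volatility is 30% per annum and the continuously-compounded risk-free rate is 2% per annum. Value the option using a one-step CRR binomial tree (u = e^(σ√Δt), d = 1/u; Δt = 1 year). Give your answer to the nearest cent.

$0.39

CRR parameters: u = e^(σ√Δt) = e^(0.3·√1) = 1.3499, d = 1/u = 0.7408
Per-period rate: rΔt = 0.02·1 = 0.02, so R = e^0.02 = 1.0202
Risk-neutral probability p = (e^0.02 − 0.7408)/(1.3499 − 0.7408) = 0.2794/0.6090 = 0.4587
Terminal stock prices: S_u = 108, S_d = 59.27
Terminal payoffs (K − S): max(-47.99, 0) = 0, max(0.7345, 0) = 0.7345
Node 0 (S = 80): V_0 = e^(−0.02)·[0.4587·0.0000 + 0.5413·0.7345] = 0.3897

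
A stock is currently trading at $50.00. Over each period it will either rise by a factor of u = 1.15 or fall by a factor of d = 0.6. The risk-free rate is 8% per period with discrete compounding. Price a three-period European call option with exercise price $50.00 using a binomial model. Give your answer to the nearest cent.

Risk-neutral probability p = (1 + 0.08 − 0.6)/(1.15 − 0.6) = 0.4800/0.5500 = 0.8727
Terminal stock prices: S_uuu = 76.04, S_uud = 39.67, S_udd = 20.7, S_ddd = 10.8
Terminal payoffs (S − K): max(26.04, 0) = 26.04, max(-10.33, 0) = 0, max(-29.3, 0) = 0, max(-39.2, 0) = 0
Node uu (S = 66.12): V_uu = 1/1.08·[0.8727·26.0437 + 0.1273·0.0000] = 21.0455
Node ud (S = 34.5): V_ud = 1/1.08·[0.8727·0.0000 + 0.1273·0.0000] = 0.0000
Node dd (S = 18): V_dd = 1/1.08·[0.8727·0.0000 + 0.1273·0.0000] = 0.0000
Node u (S = 57.5): V_u = 1/1.08·[0.8727·21.0455 + 0.1273·0.0000] = 17.0064
Node d (S = 30): V_d = 1/1.08·[0.8727·0.0000 + 0.1273·0.0000] = 0.0000
Node 0 (S = 50): V_0 = 1/1.08·[0.8727·17.0064 + 0.1273·0.0000] = 13.7426

$13.74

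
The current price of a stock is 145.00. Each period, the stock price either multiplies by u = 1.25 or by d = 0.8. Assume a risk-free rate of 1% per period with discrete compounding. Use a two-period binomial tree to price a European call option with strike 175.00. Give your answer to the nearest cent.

Risk-neutral probability p = (1 + 0.01 − 0.8)/(1.25 − 0.8) = 0.2100/0.4500 = 0.4667
Terminal stock prices: S_uu = 226.6, S_ud = 145, S_dd = 92.8
Terminal payoffs (S − K): max(51.56, 0) = 51.56, max(-30, 0) = 0, max(-82.2, 0) = 0
Node u (S = 181.2): V_u = 1/1.01·[0.4667·51.5625 + 0.5333·0.0000] = 23.8243
Node d (S = 116): V_d = 1/1.01·[0.4667·0.0000 + 0.5333·0.0000] = 0.0000
Node 0 (S = 145): V_0 = 1/1.01·[0.4667·23.8243 + 0.5333·0.0000] = 11.0079

11.01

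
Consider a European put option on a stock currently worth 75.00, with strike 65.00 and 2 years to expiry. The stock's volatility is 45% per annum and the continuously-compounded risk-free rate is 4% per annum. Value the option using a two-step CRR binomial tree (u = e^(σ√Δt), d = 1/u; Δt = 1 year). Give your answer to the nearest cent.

CRR parameters: u = e^(σ√Δt) = e^(0.45·√1) = 1.5683, d = 1/u = 0.6376
Per-period rate: rΔt = 0.04·1 = 0.04, so R = e^0.04 = 1.0408
Risk-neutral probability p = (e^0.04 − 0.6376)/(1.5683 − 0.6376) = 0.4032/0.9307 = 0.4332
Terminal stock prices: S_uu = 184.5, S_ud = 75, S_dd = 30.49
Terminal payoffs (K − S): max(-119.5, 0) = 0, max(-10, 0) = 0, max(34.51, 0) = 34.51
Node u (S = 117.6): V_u = e^(−0.04)·[0.4332·0.0000 + 0.5668·0.0000] = 0.0000
Node d (S = 47.82): V_d = e^(−0.04)·[0.4332·0.0000 + 0.5668·34.5073] = 18.7914
Node 0 (S = 75): V_0 = e^(−0.04)·[0.4332·0.0000 + 0.5668·18.7914] = 10.2332

10.23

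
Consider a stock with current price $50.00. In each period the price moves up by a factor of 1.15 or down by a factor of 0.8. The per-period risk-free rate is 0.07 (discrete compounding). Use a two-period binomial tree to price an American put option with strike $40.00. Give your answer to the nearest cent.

Risk-neutral probability p = (1 + 0.07 − 0.8)/(1.15 − 0.8) = 0.2700/0.3500 = 0.7714
Terminal stock prices: S_uu = 66.12, S_ud = 46, S_dd = 32
Terminal payoffs (K − S): max(-26.12, 0) = 0, max(-6, 0) = 0, max(8, 0) = 8
Node u (S = 57.5): continuation = 1/1.07·[0.7714·0.0000 + 0.2286·0.0000] = 0.0000; exercise value = 0.0000 ≤ continuation, so V_u = 0.0000
Node d (S = 40): continuation = 1/1.07·[0.7714·0.0000 + 0.2286·8.0000] = 1.7089; exercise value = 0.0000 ≤ continuation, so V_d = 1.7089
Node 0 (S = 50): continuation = 1/1.07·[0.7714·0.0000 + 0.2286·1.7089] = 0.3651; exercise value = 0.0000 ≤ continuation, so V_0 = 0.3651

$0.37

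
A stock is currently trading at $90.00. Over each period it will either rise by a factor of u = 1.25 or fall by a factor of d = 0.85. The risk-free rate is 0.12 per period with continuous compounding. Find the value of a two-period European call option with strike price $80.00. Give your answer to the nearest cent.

$28.17

Risk-neutral probability p = (e^0.12 − 0.85)/(1.25 − 0.85) = 0.2775/0.4000 = 0.6937
Terminal stock prices: S_uu = 140.6, S_ud = 95.62, S_dd = 65.02
Terminal payoffs (S − K): max(60.62, 0) = 60.62, max(15.62, 0) = 15.62, max(-14.98, 0) = 0
Node u (S = 112.5): V_u = e^(−0.12)·[0.6937·60.6250 + 0.3063·15.6250] = 41.5464
Node d (S = 76.5): V_d = e^(−0.12)·[0.6937·15.6250 + 0.3063·0.0000] = 9.6140
Node 0 (S = 90): V_0 = e^(−0.12)·[0.6937·41.5464 + 0.3063·9.6140] = 28.1746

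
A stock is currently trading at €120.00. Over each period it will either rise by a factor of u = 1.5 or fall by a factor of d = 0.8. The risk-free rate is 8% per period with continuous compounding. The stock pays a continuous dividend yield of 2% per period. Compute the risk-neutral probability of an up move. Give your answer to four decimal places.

p = 0.3741

Per-period risk-free factor R = e^0.08 = 1.0833; dividend-adjusted growth = e^(0.08−0.02) = 1.0618.
Risk-neutral probability p = (1.0618 − 0.8)/(1.5 − 0.8) = 0.2618/0.7000 = 0.3741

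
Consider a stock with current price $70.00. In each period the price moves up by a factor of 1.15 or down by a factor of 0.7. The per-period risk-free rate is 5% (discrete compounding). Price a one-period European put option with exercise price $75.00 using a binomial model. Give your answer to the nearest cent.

$5.50

Risk-neutral probability p = (1 + 0.05 − 0.7)/(1.15 − 0.7) = 0.3500/0.4500 = 0.7778
Terminal stock prices: S_u = 80.5, S_d = 49
Terminal payoffs (K − S): max(-5.5, 0) = 0, max(26, 0) = 26
Node 0 (S = 70): V_0 = 1/1.05·[0.7778·0.0000 + 0.2222·26.0000] = 5.5026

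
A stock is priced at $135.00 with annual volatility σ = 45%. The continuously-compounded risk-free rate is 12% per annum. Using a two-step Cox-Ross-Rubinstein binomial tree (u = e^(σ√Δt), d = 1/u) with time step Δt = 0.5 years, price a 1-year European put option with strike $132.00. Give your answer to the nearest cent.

CRR parameters: u = e^(σ√Δt) = e^(0.45·√0.5) = 1.3746, d = 1/u = 0.7275
Per-period rate: rΔt = 0.12·0.5 = 0.06, so R = e^0.06 = 1.0618
Risk-neutral probability p = (e^0.06 − 0.7275)/(1.3746 − 0.7275) = 0.3344/0.6472 = 0.5167
Terminal stock prices: S_uu = 255.1, S_ud = 135, S_dd = 71.44
Terminal payoffs (K − S): max(-123.1, 0) = 0, max(-3, 0) = 0, max(60.56, 0) = 60.56
Node u (S = 185.6): V_u = e^(−0.06)·[0.5167·0.0000 + 0.4833·0.0000] = 0.0000
Node d (S = 98.21): V_d = e^(−0.06)·[0.5167·0.0000 + 0.4833·60.5585] = 27.5657
Node 0 (S = 135): V_0 = e^(−0.06)·[0.5167·0.0000 + 0.4833·27.5657] = 12.5477

$12.55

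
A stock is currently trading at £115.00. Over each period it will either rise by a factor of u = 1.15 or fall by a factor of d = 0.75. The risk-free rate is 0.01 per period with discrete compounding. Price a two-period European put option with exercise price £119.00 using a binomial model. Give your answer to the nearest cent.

Risk-neutral probability p = (1 + 0.01 − 0.75)/(1.15 − 0.75) = 0.2600/0.4000 = 0.6500
Terminal stock prices: S_uu = 152.1, S_ud = 99.19, S_dd = 64.69
Terminal payoffs (K − S): max(-33.09, 0) = 0, max(19.81, 0) = 19.81, max(54.31, 0) = 54.31
Node u (S = 132.2): V_u = 1/1.01·[0.6500·0.0000 + 0.3500·19.8125] = 6.8657
Node d (S = 86.25): V_d = 1/1.01·[0.6500·19.8125 + 0.3500·54.3125] = 31.5718
Node 0 (S = 115): V_0 = 1/1.01·[0.6500·6.8657 + 0.3500·31.5718] = 15.3592

£15.36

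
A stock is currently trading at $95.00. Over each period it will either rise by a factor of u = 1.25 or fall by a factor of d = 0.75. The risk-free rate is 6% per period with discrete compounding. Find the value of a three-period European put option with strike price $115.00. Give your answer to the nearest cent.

$15.67

Risk-neutral probability p = (1 + 0.06 − 0.75)/(1.25 − 0.75) = 0.3100/0.5000 = 0.6200
Terminal stock prices: S_uuu = 185.5, S_uud = 111.3, S_udd = 66.8, S_ddd = 40.08
Terminal payoffs (K − S): max(-70.55, 0) = 0, max(3.672, 0) = 3.672, max(48.2, 0) = 48.2, max(74.92, 0) = 74.92
Node uu (S = 148.4): V_uu = 1/1.06·[0.6200·0.0000 + 0.3800·3.6719] = 1.3163
Node ud (S = 89.06): V_ud = 1/1.06·[0.6200·3.6719 + 0.3800·48.2031] = 19.4281
Node dd (S = 53.44): V_dd = 1/1.06·[0.6200·48.2031 + 0.3800·74.9219] = 55.0531
Node u (S = 118.8): V_u = 1/1.06·[0.6200·1.3163 + 0.3800·19.4281] = 7.7347
Node d (S = 71.25): V_d = 1/1.06·[0.6200·19.4281 + 0.3800·55.0531] = 31.0996
Node 0 (S = 95): V_0 = 1/1.06·[0.6200·7.7347 + 0.3800·31.0996] = 15.6730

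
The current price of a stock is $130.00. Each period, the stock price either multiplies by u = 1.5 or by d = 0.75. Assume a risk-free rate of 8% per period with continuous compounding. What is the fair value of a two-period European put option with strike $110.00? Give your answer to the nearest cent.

Risk-neutral probability p = (e^0.08 − 0.75)/(1.5 − 0.75) = 0.3333/0.7500 = 0.4444
Terminal stock prices: S_uu = 292.5, S_ud = 146.2, S_dd = 73.12
Terminal payoffs (K − S): max(-182.5, 0) = 0, max(-36.25, 0) = 0, max(36.88, 0) = 36.88
Node u (S = 195): V_u = e^(−0.08)·[0.4444·0.0000 + 0.5556·0.0000] = 0.0000
Node d (S = 97.5): V_d = e^(−0.08)·[0.4444·0.0000 + 0.5556·36.8750] = 18.9132
Node 0 (S = 130): V_0 = e^(−0.08)·[0.4444·0.0000 + 0.5556·18.9132] = 9.7005

$9.70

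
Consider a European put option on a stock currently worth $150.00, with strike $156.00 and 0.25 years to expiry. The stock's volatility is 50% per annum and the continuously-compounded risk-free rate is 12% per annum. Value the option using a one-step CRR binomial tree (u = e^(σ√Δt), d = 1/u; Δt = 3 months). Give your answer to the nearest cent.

$19.08

CRR parameters: u = e^(σ√Δt) = e^(0.5·√0.25) = 1.2840, d = 1/u = 0.7788
Per-period rate: rΔt = 0.12·0.25 = 0.03, so R = e^0.03 = 1.0305
Risk-neutral probability p = (e^0.03 − 0.7788)/(1.2840 − 0.7788) = 0.2517/0.5052 = 0.4981
Terminal stock prices: S_u = 192.6, S_d = 116.8
Terminal payoffs (K − S): max(-36.6, 0) = 0, max(39.18, 0) = 39.18
Node 0 (S = 150): V_0 = e^(−0.03)·[0.4981·0.0000 + 0.5019·39.1799] = 19.0831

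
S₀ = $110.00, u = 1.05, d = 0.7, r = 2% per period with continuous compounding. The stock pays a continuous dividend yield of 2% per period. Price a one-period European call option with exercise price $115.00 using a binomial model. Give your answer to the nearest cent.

Per-period risk-free factor R = e^0.02 = 1.0202; dividend-adjusted growth = e^(0.02−0.02) = 1.0000.
Risk-neutral probability p = (1.0000 − 0.7)/(1.05 − 0.7) = 0.3000/0.3500 = 0.8571
Terminal stock prices: S_u = 115.5, S_d = 77
Terminal payoffs (S − K): max(0.5, 0) = 0.5, max(-38, 0) = 0
Node 0 (S = 110): V_0 = e^(−0.02)·[0.8571·0.5000 + 0.1429·0.0000] = 0.4201

$0.42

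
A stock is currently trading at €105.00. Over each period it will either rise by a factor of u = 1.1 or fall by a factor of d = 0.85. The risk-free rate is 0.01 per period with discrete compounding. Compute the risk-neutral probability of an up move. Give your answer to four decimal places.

p = 0.6400

Risk-neutral probability p = (1 + 0.01 − 0.85)/(1.1 − 0.85) = 0.1600/0.2500 = 0.6400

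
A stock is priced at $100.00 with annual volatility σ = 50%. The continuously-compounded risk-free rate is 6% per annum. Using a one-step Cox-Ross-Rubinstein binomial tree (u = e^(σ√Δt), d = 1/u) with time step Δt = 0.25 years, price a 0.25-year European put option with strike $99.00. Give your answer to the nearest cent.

$11.07

CRR parameters: u = e^(σ√Δt) = e^(0.5·√0.25) = 1.2840, d = 1/u = 0.7788
Per-period rate: rΔt = 0.06·0.25 = 0.015, so R = e^0.015 = 1.0151
Risk-neutral probability p = (e^0.015 − 0.7788)/(1.2840 − 0.7788) = 0.2363/0.5052 = 0.4677
Terminal stock prices: S_u = 128.4, S_d = 77.88
Terminal payoffs (K − S): max(-29.4, 0) = 0, max(21.12, 0) = 21.12
Node 0 (S = 100): V_0 = e^(−0.015)·[0.4677·0.0000 + 0.5323·21.1199] = 11.0740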